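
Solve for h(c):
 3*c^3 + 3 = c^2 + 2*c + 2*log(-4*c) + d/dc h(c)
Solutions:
 h(c) = C1 + 3*c^4/4 - c^3/3 - c^2 - 2*c*log(-c) + c*(5 - 4*log(2))


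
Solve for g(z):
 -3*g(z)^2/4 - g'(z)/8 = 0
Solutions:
 g(z) = 1/(C1 + 6*z)


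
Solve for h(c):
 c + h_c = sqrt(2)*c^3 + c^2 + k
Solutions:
 h(c) = C1 + sqrt(2)*c^4/4 + c^3/3 - c^2/2 + c*k


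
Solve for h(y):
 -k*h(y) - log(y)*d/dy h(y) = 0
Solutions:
 h(y) = C1*exp(-k*li(y))


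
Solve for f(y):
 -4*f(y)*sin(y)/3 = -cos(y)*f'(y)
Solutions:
 f(y) = C1/cos(y)^(4/3)


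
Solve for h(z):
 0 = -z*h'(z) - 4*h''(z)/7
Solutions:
 h(z) = C1 + C2*erf(sqrt(14)*z/4)


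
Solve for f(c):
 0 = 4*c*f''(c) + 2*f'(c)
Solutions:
 f(c) = C1 + C2*sqrt(c)


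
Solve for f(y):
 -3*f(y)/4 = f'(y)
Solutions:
 f(y) = C1*exp(-3*y/4)


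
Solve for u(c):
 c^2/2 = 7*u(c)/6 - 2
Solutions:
 u(c) = 3*c^2/7 + 12/7


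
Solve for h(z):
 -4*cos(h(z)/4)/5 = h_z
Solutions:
 4*z/5 - 2*log(sin(h(z)/4) - 1) + 2*log(sin(h(z)/4) + 1) = C1


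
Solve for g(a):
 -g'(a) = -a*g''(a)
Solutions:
 g(a) = C1 + C2*a^2


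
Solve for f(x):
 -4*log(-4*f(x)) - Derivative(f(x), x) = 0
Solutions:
 Integral(1/(log(-_y) + 2*log(2)), (_y, f(x)))/4 = C1 - x


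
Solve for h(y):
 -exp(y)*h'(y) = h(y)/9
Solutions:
 h(y) = C1*exp(exp(-y)/9)


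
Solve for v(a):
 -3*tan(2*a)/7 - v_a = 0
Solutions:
 v(a) = C1 + 3*log(cos(2*a))/14


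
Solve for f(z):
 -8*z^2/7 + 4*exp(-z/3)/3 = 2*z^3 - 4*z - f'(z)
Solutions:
 f(z) = C1 + z^4/2 + 8*z^3/21 - 2*z^2 + 4*exp(-z/3)


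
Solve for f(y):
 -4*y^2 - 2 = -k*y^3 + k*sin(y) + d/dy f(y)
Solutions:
 f(y) = C1 + k*y^4/4 + k*cos(y) - 4*y^3/3 - 2*y


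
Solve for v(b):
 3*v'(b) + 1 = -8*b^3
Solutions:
 v(b) = C1 - 2*b^4/3 - b/3


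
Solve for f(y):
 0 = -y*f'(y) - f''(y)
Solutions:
 f(y) = C1 + C2*erf(sqrt(2)*y/2)


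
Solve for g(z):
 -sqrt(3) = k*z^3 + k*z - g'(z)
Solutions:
 g(z) = C1 + k*z^4/4 + k*z^2/2 + sqrt(3)*z


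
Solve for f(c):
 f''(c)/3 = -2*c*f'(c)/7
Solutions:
 f(c) = C1 + C2*erf(sqrt(21)*c/7)


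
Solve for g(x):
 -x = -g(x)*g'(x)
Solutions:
 g(x) = -sqrt(C1 + x^2)
 g(x) = sqrt(C1 + x^2)


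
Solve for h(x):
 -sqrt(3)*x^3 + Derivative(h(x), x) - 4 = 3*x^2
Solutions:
 h(x) = C1 + sqrt(3)*x^4/4 + x^3 + 4*x


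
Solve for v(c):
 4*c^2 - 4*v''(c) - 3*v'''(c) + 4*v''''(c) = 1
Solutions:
 v(c) = C1 + C2*c + C3*exp(c*(3 - sqrt(73))/8) + C4*exp(c*(3 + sqrt(73))/8) + c^4/12 - c^3/4 + 23*c^2/16


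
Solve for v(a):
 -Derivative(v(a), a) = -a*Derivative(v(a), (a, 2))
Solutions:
 v(a) = C1 + C2*a^2


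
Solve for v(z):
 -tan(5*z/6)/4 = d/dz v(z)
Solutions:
 v(z) = C1 + 3*log(cos(5*z/6))/10


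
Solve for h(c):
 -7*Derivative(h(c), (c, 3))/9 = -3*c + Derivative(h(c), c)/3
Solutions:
 h(c) = C1 + C2*sin(sqrt(21)*c/7) + C3*cos(sqrt(21)*c/7) + 9*c^2/2


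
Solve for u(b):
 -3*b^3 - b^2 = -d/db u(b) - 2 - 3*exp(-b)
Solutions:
 u(b) = C1 + 3*b^4/4 + b^3/3 - 2*b + 3*exp(-b)


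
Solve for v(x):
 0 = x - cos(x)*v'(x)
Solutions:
 v(x) = C1 + Integral(x/cos(x), x)


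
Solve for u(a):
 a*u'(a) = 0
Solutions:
 u(a) = C1


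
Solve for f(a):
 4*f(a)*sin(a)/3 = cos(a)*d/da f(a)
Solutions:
 f(a) = C1/cos(a)^(4/3)


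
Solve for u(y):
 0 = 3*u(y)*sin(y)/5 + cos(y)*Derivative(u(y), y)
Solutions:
 u(y) = C1*cos(y)^(3/5)


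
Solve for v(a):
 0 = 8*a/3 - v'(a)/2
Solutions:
 v(a) = C1 + 8*a^2/3


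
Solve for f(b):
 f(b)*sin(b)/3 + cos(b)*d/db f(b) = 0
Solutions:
 f(b) = C1*cos(b)^(1/3)


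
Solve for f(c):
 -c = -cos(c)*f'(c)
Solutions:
 f(c) = C1 + Integral(c/cos(c), c)


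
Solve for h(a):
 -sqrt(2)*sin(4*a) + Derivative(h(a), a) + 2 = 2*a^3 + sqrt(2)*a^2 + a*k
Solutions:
 h(a) = C1 + a^4/2 + sqrt(2)*a^3/3 + a^2*k/2 - 2*a - sqrt(2)*cos(4*a)/4


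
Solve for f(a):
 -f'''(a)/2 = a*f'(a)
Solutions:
 f(a) = C1 + Integral(C2*airyai(-2^(1/3)*a) + C3*airybi(-2^(1/3)*a), a)


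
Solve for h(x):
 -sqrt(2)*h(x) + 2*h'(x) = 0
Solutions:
 h(x) = C1*exp(sqrt(2)*x/2)


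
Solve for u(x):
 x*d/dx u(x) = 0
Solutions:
 u(x) = C1


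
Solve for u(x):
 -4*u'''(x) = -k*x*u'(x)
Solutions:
 u(x) = C1 + Integral(C2*airyai(2^(1/3)*k^(1/3)*x/2) + C3*airybi(2^(1/3)*k^(1/3)*x/2), x)


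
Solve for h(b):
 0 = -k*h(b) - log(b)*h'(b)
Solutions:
 h(b) = C1*exp(-k*li(b))


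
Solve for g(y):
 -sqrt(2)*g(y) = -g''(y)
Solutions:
 g(y) = C1*exp(-2^(1/4)*y) + C2*exp(2^(1/4)*y)


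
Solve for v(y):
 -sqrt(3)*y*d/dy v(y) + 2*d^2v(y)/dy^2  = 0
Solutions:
 v(y) = C1 + C2*erfi(3^(1/4)*y/2)


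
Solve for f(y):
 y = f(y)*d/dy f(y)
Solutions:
 f(y) = -sqrt(C1 + y^2)
 f(y) = sqrt(C1 + y^2)


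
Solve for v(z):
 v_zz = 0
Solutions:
 v(z) = C1 + C2*z


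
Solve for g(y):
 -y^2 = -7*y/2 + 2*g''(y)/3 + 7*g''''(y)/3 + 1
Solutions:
 g(y) = C1 + C2*y + C3*sin(sqrt(14)*y/7) + C4*cos(sqrt(14)*y/7) - y^4/8 + 7*y^3/8 + 9*y^2/2


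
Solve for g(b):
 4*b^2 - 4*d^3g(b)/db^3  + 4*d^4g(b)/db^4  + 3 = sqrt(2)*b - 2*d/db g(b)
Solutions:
 g(b) = C1 + C2*exp(b*(2*2^(2/3)/(3*sqrt(57) + 23)^(1/3) + 4 + 2^(1/3)*(3*sqrt(57) + 23)^(1/3))/12)*sin(2^(1/3)*sqrt(3)*b*(-(3*sqrt(57) + 23)^(1/3) + 2*2^(1/3)/(3*sqrt(57) + 23)^(1/3))/12) + C3*exp(b*(2*2^(2/3)/(3*sqrt(57) + 23)^(1/3) + 4 + 2^(1/3)*(3*sqrt(57) + 23)^(1/3))/12)*cos(2^(1/3)*sqrt(3)*b*(-(3*sqrt(57) + 23)^(1/3) + 2*2^(1/3)/(3*sqrt(57) + 23)^(1/3))/12) + C4*exp(b*(-2^(1/3)*(3*sqrt(57) + 23)^(1/3) - 2*2^(2/3)/(3*sqrt(57) + 23)^(1/3) + 2)/6) - 2*b^3/3 + sqrt(2)*b^2/4 - 19*b/2


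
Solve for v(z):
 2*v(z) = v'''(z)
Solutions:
 v(z) = C3*exp(2^(1/3)*z) + (C1*sin(2^(1/3)*sqrt(3)*z/2) + C2*cos(2^(1/3)*sqrt(3)*z/2))*exp(-2^(1/3)*z/2)


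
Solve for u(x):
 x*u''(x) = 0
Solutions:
 u(x) = C1 + C2*x


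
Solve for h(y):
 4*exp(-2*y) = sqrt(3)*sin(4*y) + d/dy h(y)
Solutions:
 h(y) = C1 + sqrt(3)*cos(4*y)/4 - 2*exp(-2*y)


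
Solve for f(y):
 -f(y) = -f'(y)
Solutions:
 f(y) = C1*exp(y)


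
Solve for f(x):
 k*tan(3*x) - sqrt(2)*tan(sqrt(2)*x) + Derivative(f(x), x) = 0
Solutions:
 f(x) = C1 + k*log(cos(3*x))/3 - log(cos(sqrt(2)*x))


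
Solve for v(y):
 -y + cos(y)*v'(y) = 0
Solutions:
 v(y) = C1 + Integral(y/cos(y), y)


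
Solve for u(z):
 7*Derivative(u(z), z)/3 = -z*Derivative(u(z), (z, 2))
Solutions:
 u(z) = C1 + C2/z^(4/3)


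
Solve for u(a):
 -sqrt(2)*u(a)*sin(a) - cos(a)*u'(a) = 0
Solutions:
 u(a) = C1*cos(a)^(sqrt(2))


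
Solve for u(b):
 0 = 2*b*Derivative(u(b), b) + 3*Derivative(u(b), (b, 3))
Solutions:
 u(b) = C1 + Integral(C2*airyai(-2^(1/3)*3^(2/3)*b/3) + C3*airybi(-2^(1/3)*3^(2/3)*b/3), b)


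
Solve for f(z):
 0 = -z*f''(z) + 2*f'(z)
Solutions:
 f(z) = C1 + C2*z^3


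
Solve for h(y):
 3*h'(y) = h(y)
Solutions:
 h(y) = C1*exp(y/3)


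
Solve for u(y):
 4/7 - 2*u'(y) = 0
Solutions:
 u(y) = C1 + 2*y/7


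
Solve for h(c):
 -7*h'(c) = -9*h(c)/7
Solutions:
 h(c) = C1*exp(9*c/49)


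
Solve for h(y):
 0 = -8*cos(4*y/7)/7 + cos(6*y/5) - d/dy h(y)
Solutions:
 h(y) = C1 - 2*sin(4*y/7) + 5*sin(6*y/5)/6


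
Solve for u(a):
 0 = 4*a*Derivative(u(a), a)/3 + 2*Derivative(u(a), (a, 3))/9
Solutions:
 u(a) = C1 + Integral(C2*airyai(-6^(1/3)*a) + C3*airybi(-6^(1/3)*a), a)


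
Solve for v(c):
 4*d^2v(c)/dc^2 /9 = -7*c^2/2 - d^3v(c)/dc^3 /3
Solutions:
 v(c) = C1 + C2*c + C3*exp(-4*c/3) - 21*c^4/32 + 63*c^3/32 - 567*c^2/128


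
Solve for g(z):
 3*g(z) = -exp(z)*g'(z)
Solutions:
 g(z) = C1*exp(3*exp(-z))


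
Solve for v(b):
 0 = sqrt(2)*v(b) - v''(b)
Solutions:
 v(b) = C1*exp(-2^(1/4)*b) + C2*exp(2^(1/4)*b)


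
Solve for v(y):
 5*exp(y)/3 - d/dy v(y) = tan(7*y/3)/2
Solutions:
 v(y) = C1 + 5*exp(y)/3 + 3*log(cos(7*y/3))/14


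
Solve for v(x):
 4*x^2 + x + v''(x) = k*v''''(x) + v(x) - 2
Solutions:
 v(x) = C1*exp(-sqrt(2)*x*sqrt((1 - sqrt(1 - 4*k))/k)/2) + C2*exp(sqrt(2)*x*sqrt((1 - sqrt(1 - 4*k))/k)/2) + C3*exp(-sqrt(2)*x*sqrt((sqrt(1 - 4*k) + 1)/k)/2) + C4*exp(sqrt(2)*x*sqrt((sqrt(1 - 4*k) + 1)/k)/2) + 4*x^2 + x + 10


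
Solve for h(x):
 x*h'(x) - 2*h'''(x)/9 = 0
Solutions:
 h(x) = C1 + Integral(C2*airyai(6^(2/3)*x/2) + C3*airybi(6^(2/3)*x/2), x)


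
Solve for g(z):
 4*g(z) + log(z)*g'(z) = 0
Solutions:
 g(z) = C1*exp(-4*li(z))


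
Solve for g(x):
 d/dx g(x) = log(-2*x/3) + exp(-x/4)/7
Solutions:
 g(x) = C1 + x*log(-x) + x*(-log(3) - 1 + log(2)) - 4*exp(-x/4)/7


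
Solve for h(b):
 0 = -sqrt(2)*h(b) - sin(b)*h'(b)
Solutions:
 h(b) = C1*(cos(b) + 1)^(sqrt(2)/2)/(cos(b) - 1)^(sqrt(2)/2)


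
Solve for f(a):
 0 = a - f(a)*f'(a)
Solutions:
 f(a) = -sqrt(C1 + a^2)
 f(a) = sqrt(C1 + a^2)


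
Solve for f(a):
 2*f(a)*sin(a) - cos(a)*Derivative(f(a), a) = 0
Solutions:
 f(a) = C1/cos(a)^2


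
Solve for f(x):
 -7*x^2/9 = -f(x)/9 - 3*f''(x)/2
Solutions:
 f(x) = C1*sin(sqrt(6)*x/9) + C2*cos(sqrt(6)*x/9) + 7*x^2 - 189


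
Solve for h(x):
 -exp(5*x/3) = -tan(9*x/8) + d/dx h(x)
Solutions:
 h(x) = C1 - 3*exp(5*x/3)/5 - 8*log(cos(9*x/8))/9


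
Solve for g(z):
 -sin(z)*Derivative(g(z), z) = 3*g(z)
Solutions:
 g(z) = C1*(cos(z) + 1)^(3/2)/(cos(z) - 1)^(3/2)


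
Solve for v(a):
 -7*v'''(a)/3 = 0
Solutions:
 v(a) = C1 + C2*a + C3*a^2


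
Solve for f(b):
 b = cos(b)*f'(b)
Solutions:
 f(b) = C1 + Integral(b/cos(b), b)


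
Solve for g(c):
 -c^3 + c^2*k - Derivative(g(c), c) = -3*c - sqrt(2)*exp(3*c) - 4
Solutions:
 g(c) = C1 - c^4/4 + c^3*k/3 + 3*c^2/2 + 4*c + sqrt(2)*exp(3*c)/3


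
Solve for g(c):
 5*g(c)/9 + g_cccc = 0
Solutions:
 g(c) = (C1*sin(5^(1/4)*sqrt(6)*c/6) + C2*cos(5^(1/4)*sqrt(6)*c/6))*exp(-5^(1/4)*sqrt(6)*c/6) + (C3*sin(5^(1/4)*sqrt(6)*c/6) + C4*cos(5^(1/4)*sqrt(6)*c/6))*exp(5^(1/4)*sqrt(6)*c/6)


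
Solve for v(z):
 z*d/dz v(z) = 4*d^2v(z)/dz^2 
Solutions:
 v(z) = C1 + C2*erfi(sqrt(2)*z/4)


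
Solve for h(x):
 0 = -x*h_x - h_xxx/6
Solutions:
 h(x) = C1 + Integral(C2*airyai(-6^(1/3)*x) + C3*airybi(-6^(1/3)*x), x)


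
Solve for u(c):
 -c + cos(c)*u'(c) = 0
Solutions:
 u(c) = C1 + Integral(c/cos(c), c)


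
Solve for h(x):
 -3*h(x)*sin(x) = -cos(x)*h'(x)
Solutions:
 h(x) = C1/cos(x)^3


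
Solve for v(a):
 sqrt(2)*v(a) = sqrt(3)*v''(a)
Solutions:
 v(a) = C1*exp(-2^(1/4)*3^(3/4)*a/3) + C2*exp(2^(1/4)*3^(3/4)*a/3)


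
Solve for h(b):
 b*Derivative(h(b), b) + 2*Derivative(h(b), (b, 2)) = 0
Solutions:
 h(b) = C1 + C2*erf(b/2)


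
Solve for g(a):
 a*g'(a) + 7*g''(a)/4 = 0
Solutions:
 g(a) = C1 + C2*erf(sqrt(14)*a/7)


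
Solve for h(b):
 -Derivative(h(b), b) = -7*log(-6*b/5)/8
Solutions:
 h(b) = C1 + 7*b*log(-b)/8 + 7*b*(-log(5) - 1 + log(6))/8


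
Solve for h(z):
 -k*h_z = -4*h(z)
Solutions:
 h(z) = C1*exp(4*z/k)


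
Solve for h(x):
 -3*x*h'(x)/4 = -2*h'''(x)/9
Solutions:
 h(x) = C1 + Integral(C2*airyai(3*x/2) + C3*airybi(3*x/2), x)


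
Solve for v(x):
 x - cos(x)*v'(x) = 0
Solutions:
 v(x) = C1 + Integral(x/cos(x), x)


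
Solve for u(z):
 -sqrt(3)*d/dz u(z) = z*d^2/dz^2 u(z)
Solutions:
 u(z) = C1 + C2*z^(1 - sqrt(3))


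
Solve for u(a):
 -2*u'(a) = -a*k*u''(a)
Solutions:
 u(a) = C1 + a^(((re(k) + 2)*re(k) + im(k)^2)/(re(k)^2 + im(k)^2))*(C2*sin(2*log(a)*Abs(im(k))/(re(k)^2 + im(k)^2)) + C3*cos(2*log(a)*im(k)/(re(k)^2 + im(k)^2)))


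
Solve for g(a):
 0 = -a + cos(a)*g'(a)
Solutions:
 g(a) = C1 + Integral(a/cos(a), a)


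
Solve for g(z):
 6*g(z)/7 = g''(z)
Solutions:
 g(z) = C1*exp(-sqrt(42)*z/7) + C2*exp(sqrt(42)*z/7)


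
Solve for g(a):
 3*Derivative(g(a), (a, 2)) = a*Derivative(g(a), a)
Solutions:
 g(a) = C1 + C2*erfi(sqrt(6)*a/6)


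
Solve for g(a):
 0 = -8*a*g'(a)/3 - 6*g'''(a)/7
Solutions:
 g(a) = C1 + Integral(C2*airyai(-84^(1/3)*a/3) + C3*airybi(-84^(1/3)*a/3), a)


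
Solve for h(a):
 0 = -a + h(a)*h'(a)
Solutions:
 h(a) = -sqrt(C1 + a^2)
 h(a) = sqrt(C1 + a^2)


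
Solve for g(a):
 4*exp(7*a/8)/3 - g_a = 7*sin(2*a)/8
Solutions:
 g(a) = C1 + 32*exp(7*a/8)/21 + 7*cos(2*a)/16


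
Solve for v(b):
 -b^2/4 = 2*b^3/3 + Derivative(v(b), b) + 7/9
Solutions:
 v(b) = C1 - b^4/6 - b^3/12 - 7*b/9


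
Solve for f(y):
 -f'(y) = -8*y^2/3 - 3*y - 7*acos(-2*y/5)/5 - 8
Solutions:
 f(y) = C1 + 8*y^3/9 + 3*y^2/2 + 7*y*acos(-2*y/5)/5 + 8*y + 7*sqrt(25 - 4*y^2)/10


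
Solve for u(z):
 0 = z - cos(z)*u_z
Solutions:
 u(z) = C1 + Integral(z/cos(z), z)


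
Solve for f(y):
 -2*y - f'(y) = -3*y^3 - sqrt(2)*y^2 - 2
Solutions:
 f(y) = C1 + 3*y^4/4 + sqrt(2)*y^3/3 - y^2 + 2*y


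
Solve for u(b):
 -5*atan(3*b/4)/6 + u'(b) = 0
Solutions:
 u(b) = C1 + 5*b*atan(3*b/4)/6 - 5*log(9*b^2 + 16)/9


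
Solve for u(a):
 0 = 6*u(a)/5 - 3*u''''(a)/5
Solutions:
 u(a) = C1*exp(-2^(1/4)*a) + C2*exp(2^(1/4)*a) + C3*sin(2^(1/4)*a) + C4*cos(2^(1/4)*a)


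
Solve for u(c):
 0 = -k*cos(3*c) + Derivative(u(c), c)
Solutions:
 u(c) = C1 + k*sin(3*c)/3


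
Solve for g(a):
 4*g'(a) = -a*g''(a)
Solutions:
 g(a) = C1 + C2/a^3


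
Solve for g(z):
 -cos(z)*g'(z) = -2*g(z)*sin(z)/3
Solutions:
 g(z) = C1/cos(z)^(2/3)


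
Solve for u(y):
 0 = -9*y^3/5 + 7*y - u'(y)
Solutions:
 u(y) = C1 - 9*y^4/20 + 7*y^2/2


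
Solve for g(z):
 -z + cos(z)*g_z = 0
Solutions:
 g(z) = C1 + Integral(z/cos(z), z)


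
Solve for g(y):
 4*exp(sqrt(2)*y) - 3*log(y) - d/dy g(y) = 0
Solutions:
 g(y) = C1 - 3*y*log(y) + 3*y + 2*sqrt(2)*exp(sqrt(2)*y)


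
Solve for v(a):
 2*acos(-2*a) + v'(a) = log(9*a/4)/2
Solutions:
 v(a) = C1 + a*log(a)/2 - 2*a*acos(-2*a) - a*log(2) - a/2 + a*log(3) - sqrt(1 - 4*a^2)


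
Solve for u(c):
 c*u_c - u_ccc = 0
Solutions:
 u(c) = C1 + Integral(C2*airyai(c) + C3*airybi(c), c)


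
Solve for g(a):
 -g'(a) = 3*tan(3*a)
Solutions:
 g(a) = C1 + log(cos(3*a))


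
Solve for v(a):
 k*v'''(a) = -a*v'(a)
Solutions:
 v(a) = C1 + Integral(C2*airyai(a*(-1/k)^(1/3)) + C3*airybi(a*(-1/k)^(1/3)), a)


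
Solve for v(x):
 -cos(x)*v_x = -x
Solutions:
 v(x) = C1 + Integral(x/cos(x), x)


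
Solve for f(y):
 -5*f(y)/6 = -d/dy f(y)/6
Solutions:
 f(y) = C1*exp(5*y)


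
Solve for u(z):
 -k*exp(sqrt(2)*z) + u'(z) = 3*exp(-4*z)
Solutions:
 u(z) = C1 + sqrt(2)*k*exp(sqrt(2)*z)/2 - 3*exp(-4*z)/4


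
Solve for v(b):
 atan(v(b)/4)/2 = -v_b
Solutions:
 Integral(1/atan(_y/4), (_y, v(b))) = C1 - b/2


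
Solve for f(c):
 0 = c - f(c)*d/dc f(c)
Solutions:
 f(c) = -sqrt(C1 + c^2)
 f(c) = sqrt(C1 + c^2)


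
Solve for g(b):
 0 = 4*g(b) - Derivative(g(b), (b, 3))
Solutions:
 g(b) = C3*exp(2^(2/3)*b) + (C1*sin(2^(2/3)*sqrt(3)*b/2) + C2*cos(2^(2/3)*sqrt(3)*b/2))*exp(-2^(2/3)*b/2)


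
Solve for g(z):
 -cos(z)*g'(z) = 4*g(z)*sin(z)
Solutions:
 g(z) = C1*cos(z)^4


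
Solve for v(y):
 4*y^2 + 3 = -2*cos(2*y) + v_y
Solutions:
 v(y) = C1 + 4*y^3/3 + 3*y + sin(2*y)


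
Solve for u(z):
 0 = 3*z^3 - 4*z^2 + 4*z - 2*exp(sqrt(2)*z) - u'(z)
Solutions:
 u(z) = C1 + 3*z^4/4 - 4*z^3/3 + 2*z^2 - sqrt(2)*exp(sqrt(2)*z)


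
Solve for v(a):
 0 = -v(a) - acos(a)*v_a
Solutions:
 v(a) = C1*exp(-Integral(1/acos(a), a))


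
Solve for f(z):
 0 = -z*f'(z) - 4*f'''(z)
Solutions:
 f(z) = C1 + Integral(C2*airyai(-2^(1/3)*z/2) + C3*airybi(-2^(1/3)*z/2), z)


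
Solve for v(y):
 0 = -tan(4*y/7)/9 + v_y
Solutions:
 v(y) = C1 - 7*log(cos(4*y/7))/36


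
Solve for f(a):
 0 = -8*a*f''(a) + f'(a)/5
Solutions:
 f(a) = C1 + C2*a^(41/40)


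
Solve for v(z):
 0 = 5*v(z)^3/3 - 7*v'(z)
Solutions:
 v(z) = -sqrt(42)*sqrt(-1/(C1 + 5*z))/2
 v(z) = sqrt(42)*sqrt(-1/(C1 + 5*z))/2


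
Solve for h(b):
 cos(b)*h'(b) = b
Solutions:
 h(b) = C1 + Integral(b/cos(b), b)


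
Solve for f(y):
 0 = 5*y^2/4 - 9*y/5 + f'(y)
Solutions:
 f(y) = C1 - 5*y^3/12 + 9*y^2/10


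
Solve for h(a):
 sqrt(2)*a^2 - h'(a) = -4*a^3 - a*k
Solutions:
 h(a) = C1 + a^4 + sqrt(2)*a^3/3 + a^2*k/2


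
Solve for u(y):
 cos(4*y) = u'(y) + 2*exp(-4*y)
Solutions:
 u(y) = C1 + sin(4*y)/4 + exp(-4*y)/2


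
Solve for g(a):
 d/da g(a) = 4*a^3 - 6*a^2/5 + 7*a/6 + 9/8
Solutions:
 g(a) = C1 + a^4 - 2*a^3/5 + 7*a^2/12 + 9*a/8


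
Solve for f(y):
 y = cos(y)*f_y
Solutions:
 f(y) = C1 + Integral(y/cos(y), y)


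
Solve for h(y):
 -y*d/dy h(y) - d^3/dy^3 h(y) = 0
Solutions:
 h(y) = C1 + Integral(C2*airyai(-y) + C3*airybi(-y), y)


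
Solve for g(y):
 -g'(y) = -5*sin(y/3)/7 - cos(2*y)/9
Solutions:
 g(y) = C1 + sin(2*y)/18 - 15*cos(y/3)/7


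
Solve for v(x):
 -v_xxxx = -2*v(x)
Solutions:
 v(x) = C1*exp(-2^(1/4)*x) + C2*exp(2^(1/4)*x) + C3*sin(2^(1/4)*x) + C4*cos(2^(1/4)*x)


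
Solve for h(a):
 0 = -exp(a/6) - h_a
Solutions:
 h(a) = C1 - 6*exp(a/6)


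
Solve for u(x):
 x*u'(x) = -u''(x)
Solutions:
 u(x) = C1 + C2*erf(sqrt(2)*x/2)


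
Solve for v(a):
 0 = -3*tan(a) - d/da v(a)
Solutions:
 v(a) = C1 + 3*log(cos(a))


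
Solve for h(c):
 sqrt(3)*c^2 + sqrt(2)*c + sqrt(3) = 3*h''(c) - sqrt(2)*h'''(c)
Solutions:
 h(c) = C1 + C2*c + C3*exp(3*sqrt(2)*c/2) + sqrt(3)*c^4/36 + c^3*(3*sqrt(2) + 2*sqrt(6))/54 + c^2*(6 + 13*sqrt(3))/54


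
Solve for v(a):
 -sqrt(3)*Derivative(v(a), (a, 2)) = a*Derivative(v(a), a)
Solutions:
 v(a) = C1 + C2*erf(sqrt(2)*3^(3/4)*a/6)


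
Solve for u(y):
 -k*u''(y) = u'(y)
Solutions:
 u(y) = C1 + C2*exp(-y/k)


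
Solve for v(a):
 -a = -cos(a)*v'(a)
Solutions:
 v(a) = C1 + Integral(a/cos(a), a)


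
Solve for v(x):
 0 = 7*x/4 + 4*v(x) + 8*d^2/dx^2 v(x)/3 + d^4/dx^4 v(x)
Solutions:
 v(x) = -7*x/16 + (C1*sin(sqrt(2)*x*cos(atan(sqrt(5)/2)/2)) + C2*cos(sqrt(2)*x*cos(atan(sqrt(5)/2)/2)))*exp(-sqrt(2)*x*sin(atan(sqrt(5)/2)/2)) + (C3*sin(sqrt(2)*x*cos(atan(sqrt(5)/2)/2)) + C4*cos(sqrt(2)*x*cos(atan(sqrt(5)/2)/2)))*exp(sqrt(2)*x*sin(atan(sqrt(5)/2)/2))


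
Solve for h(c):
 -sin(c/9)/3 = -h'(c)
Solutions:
 h(c) = C1 - 3*cos(c/9)


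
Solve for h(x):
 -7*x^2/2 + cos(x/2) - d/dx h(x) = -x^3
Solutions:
 h(x) = C1 + x^4/4 - 7*x^3/6 + 2*sin(x/2)


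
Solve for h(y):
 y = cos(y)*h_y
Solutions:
 h(y) = C1 + Integral(y/cos(y), y)


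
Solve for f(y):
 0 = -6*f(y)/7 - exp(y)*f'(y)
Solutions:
 f(y) = C1*exp(6*exp(-y)/7)


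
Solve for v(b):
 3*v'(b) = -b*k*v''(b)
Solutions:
 v(b) = C1 + b^(((re(k) - 3)*re(k) + im(k)^2)/(re(k)^2 + im(k)^2))*(C2*sin(3*log(b)*Abs(im(k))/(re(k)^2 + im(k)^2)) + C3*cos(3*log(b)*im(k)/(re(k)^2 + im(k)^2)))


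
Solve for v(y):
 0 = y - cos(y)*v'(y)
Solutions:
 v(y) = C1 + Integral(y/cos(y), y)


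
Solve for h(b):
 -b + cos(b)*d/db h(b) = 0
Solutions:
 h(b) = C1 + Integral(b/cos(b), b)


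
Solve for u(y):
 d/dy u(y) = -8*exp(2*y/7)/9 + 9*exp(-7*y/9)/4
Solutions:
 u(y) = C1 - 28*exp(2*y/7)/9 - 81*exp(-7*y/9)/28


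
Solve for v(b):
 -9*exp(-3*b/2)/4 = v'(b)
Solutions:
 v(b) = C1 + 3*exp(-3*b/2)/2


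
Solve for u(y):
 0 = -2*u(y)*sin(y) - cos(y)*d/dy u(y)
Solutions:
 u(y) = C1*cos(y)^2


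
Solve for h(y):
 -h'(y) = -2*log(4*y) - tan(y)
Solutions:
 h(y) = C1 + 2*y*log(y) - 2*y + 4*y*log(2) - log(cos(y))


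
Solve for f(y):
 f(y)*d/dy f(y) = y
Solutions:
 f(y) = -sqrt(C1 + y^2)
 f(y) = sqrt(C1 + y^2)


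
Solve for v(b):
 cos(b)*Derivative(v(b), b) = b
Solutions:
 v(b) = C1 + Integral(b/cos(b), b)


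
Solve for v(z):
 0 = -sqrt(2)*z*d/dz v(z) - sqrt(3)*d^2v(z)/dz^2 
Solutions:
 v(z) = C1 + C2*erf(6^(3/4)*z/6)


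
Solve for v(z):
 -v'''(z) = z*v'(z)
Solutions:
 v(z) = C1 + Integral(C2*airyai(-z) + C3*airybi(-z), z)


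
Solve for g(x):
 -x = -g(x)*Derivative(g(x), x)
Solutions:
 g(x) = -sqrt(C1 + x^2)
 g(x) = sqrt(C1 + x^2)


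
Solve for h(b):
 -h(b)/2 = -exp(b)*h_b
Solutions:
 h(b) = C1*exp(-exp(-b)/2)


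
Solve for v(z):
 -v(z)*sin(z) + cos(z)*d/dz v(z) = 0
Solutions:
 v(z) = C1/cos(z)


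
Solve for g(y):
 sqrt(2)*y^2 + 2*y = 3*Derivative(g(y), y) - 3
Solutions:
 g(y) = C1 + sqrt(2)*y^3/9 + y^2/3 + y


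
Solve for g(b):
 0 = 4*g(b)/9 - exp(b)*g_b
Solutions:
 g(b) = C1*exp(-4*exp(-b)/9)


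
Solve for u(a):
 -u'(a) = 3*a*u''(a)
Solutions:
 u(a) = C1 + C2*a^(2/3)


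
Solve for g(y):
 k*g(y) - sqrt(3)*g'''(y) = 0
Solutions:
 g(y) = C1*exp(3^(5/6)*k^(1/3)*y/3) + C2*exp(k^(1/3)*y*(-3^(5/6) + 3*3^(1/3)*I)/6) + C3*exp(-k^(1/3)*y*(3^(5/6) + 3*3^(1/3)*I)/6)


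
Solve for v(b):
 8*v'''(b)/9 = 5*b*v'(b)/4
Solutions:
 v(b) = C1 + Integral(C2*airyai(90^(1/3)*b/4) + C3*airybi(90^(1/3)*b/4), b)


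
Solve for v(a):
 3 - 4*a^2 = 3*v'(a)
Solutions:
 v(a) = C1 - 4*a^3/9 + a


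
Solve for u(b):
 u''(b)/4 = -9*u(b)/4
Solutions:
 u(b) = C1*sin(3*b) + C2*cos(3*b)


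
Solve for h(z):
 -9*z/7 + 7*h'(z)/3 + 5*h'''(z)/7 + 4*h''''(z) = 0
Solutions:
 h(z) = C1 + C2*exp(z*(-10 + 25/(588*sqrt(86561) + 172997)^(1/3) + (588*sqrt(86561) + 172997)^(1/3))/168)*sin(sqrt(3)*z*(-(588*sqrt(86561) + 172997)^(1/3) + 25/(588*sqrt(86561) + 172997)^(1/3))/168) + C3*exp(z*(-10 + 25/(588*sqrt(86561) + 172997)^(1/3) + (588*sqrt(86561) + 172997)^(1/3))/168)*cos(sqrt(3)*z*(-(588*sqrt(86561) + 172997)^(1/3) + 25/(588*sqrt(86561) + 172997)^(1/3))/168) + C4*exp(-z*(25/(588*sqrt(86561) + 172997)^(1/3) + 5 + (588*sqrt(86561) + 172997)^(1/3))/84) + 27*z^2/98


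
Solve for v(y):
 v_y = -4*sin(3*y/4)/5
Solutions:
 v(y) = C1 + 16*cos(3*y/4)/15


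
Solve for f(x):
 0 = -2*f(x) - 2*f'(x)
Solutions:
 f(x) = C1*exp(-x)


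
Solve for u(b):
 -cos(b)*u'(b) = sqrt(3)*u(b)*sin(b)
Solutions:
 u(b) = C1*cos(b)^(sqrt(3))


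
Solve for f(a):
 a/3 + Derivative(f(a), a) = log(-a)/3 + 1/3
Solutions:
 f(a) = C1 - a^2/6 + a*log(-a)/3


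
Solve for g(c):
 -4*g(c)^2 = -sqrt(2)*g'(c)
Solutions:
 g(c) = -1/(C1 + 2*sqrt(2)*c)


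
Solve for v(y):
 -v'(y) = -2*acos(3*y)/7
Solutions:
 v(y) = C1 + 2*y*acos(3*y)/7 - 2*sqrt(1 - 9*y^2)/21


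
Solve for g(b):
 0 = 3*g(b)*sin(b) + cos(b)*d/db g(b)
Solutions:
 g(b) = C1*cos(b)^3


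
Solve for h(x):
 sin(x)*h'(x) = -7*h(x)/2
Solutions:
 h(x) = C1*(cos(x) + 1)^(7/4)/(cos(x) - 1)^(7/4)


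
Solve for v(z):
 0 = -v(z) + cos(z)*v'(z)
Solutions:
 v(z) = C1*sqrt(sin(z) + 1)/sqrt(sin(z) - 1)


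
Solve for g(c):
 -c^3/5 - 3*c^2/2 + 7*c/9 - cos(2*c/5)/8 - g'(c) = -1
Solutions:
 g(c) = C1 - c^4/20 - c^3/2 + 7*c^2/18 + c - 5*sin(2*c/5)/16


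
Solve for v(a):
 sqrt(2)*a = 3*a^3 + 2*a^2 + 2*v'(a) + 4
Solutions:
 v(a) = C1 - 3*a^4/8 - a^3/3 + sqrt(2)*a^2/4 - 2*a


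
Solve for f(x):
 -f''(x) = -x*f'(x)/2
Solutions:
 f(x) = C1 + C2*erfi(x/2)


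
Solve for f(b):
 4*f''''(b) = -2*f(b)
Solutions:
 f(b) = (C1*sin(2^(1/4)*b/2) + C2*cos(2^(1/4)*b/2))*exp(-2^(1/4)*b/2) + (C3*sin(2^(1/4)*b/2) + C4*cos(2^(1/4)*b/2))*exp(2^(1/4)*b/2)


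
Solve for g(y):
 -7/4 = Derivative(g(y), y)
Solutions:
 g(y) = C1 - 7*y/4


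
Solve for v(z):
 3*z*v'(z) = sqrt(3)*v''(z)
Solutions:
 v(z) = C1 + C2*erfi(sqrt(2)*3^(1/4)*z/2)


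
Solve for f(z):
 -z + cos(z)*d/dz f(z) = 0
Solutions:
 f(z) = C1 + Integral(z/cos(z), z)


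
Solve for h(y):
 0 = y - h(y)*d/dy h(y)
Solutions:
 h(y) = -sqrt(C1 + y^2)
 h(y) = sqrt(C1 + y^2)


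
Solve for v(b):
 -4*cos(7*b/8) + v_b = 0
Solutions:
 v(b) = C1 + 32*sin(7*b/8)/7


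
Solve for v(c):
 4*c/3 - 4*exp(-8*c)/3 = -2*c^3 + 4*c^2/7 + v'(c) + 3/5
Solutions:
 v(c) = C1 + c^4/2 - 4*c^3/21 + 2*c^2/3 - 3*c/5 + exp(-8*c)/6


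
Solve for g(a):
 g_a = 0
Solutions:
 g(a) = C1


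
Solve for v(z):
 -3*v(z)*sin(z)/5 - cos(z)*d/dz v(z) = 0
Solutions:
 v(z) = C1*cos(z)^(3/5)


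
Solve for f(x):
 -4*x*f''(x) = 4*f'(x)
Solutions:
 f(x) = C1 + C2*log(x)


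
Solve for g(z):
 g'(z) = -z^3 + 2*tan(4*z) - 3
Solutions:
 g(z) = C1 - z^4/4 - 3*z - log(cos(4*z))/2


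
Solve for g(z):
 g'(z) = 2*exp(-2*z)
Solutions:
 g(z) = C1 - exp(-2*z)


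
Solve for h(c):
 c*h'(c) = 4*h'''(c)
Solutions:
 h(c) = C1 + Integral(C2*airyai(2^(1/3)*c/2) + C3*airybi(2^(1/3)*c/2), c)


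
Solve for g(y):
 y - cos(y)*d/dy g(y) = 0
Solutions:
 g(y) = C1 + Integral(y/cos(y), y)


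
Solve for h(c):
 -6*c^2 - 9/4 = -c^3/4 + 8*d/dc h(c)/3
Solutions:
 h(c) = C1 + 3*c^4/128 - 3*c^3/4 - 27*c/32


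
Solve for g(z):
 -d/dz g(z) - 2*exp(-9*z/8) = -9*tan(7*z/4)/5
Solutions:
 g(z) = C1 + 18*log(tan(7*z/4)^2 + 1)/35 + 16*exp(-9*z/8)/9


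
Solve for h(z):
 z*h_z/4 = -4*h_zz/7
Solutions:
 h(z) = C1 + C2*erf(sqrt(14)*z/8)


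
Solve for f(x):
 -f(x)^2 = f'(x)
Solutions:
 f(x) = 1/(C1 + x)


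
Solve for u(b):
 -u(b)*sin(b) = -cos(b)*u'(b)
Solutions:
 u(b) = C1/cos(b)


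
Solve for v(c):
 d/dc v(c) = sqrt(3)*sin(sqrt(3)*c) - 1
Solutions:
 v(c) = C1 - c - cos(sqrt(3)*c)


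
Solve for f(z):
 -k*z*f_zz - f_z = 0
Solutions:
 f(z) = C1 + z^(((re(k) - 1)*re(k) + im(k)^2)/(re(k)^2 + im(k)^2))*(C2*sin(log(z)*Abs(im(k))/(re(k)^2 + im(k)^2)) + C3*cos(log(z)*im(k)/(re(k)^2 + im(k)^2)))


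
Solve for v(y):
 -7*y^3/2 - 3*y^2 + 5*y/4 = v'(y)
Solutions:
 v(y) = C1 - 7*y^4/8 - y^3 + 5*y^2/8


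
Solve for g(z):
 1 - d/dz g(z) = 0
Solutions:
 g(z) = C1 + z


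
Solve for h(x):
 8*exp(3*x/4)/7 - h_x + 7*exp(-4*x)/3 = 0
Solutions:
 h(x) = C1 + 32*exp(3*x/4)/21 - 7*exp(-4*x)/12


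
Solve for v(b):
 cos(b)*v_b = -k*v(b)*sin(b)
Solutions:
 v(b) = C1*exp(k*log(cos(b)))


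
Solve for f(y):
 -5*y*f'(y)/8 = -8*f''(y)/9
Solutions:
 f(y) = C1 + C2*erfi(3*sqrt(10)*y/16)


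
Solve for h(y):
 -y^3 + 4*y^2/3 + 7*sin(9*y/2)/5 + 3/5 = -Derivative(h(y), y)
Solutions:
 h(y) = C1 + y^4/4 - 4*y^3/9 - 3*y/5 + 14*cos(9*y/2)/45


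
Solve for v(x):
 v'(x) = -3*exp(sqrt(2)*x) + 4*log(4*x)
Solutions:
 v(x) = C1 + 4*x*log(x) + 4*x*(-1 + 2*log(2)) - 3*sqrt(2)*exp(sqrt(2)*x)/2


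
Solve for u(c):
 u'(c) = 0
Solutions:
 u(c) = C1


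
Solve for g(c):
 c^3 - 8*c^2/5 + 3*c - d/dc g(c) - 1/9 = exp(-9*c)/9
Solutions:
 g(c) = C1 + c^4/4 - 8*c^3/15 + 3*c^2/2 - c/9 + exp(-9*c)/81


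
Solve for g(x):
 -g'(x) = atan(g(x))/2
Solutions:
 Integral(1/atan(_y), (_y, g(x))) = C1 - x/2


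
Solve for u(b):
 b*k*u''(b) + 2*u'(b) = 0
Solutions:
 u(b) = C1 + b^(((re(k) - 2)*re(k) + im(k)^2)/(re(k)^2 + im(k)^2))*(C2*sin(2*log(b)*Abs(im(k))/(re(k)^2 + im(k)^2)) + C3*cos(2*log(b)*im(k)/(re(k)^2 + im(k)^2)))


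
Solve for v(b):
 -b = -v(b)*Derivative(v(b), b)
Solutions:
 v(b) = -sqrt(C1 + b^2)
 v(b) = sqrt(C1 + b^2)


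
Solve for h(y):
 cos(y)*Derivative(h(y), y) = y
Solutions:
 h(y) = C1 + Integral(y/cos(y), y)


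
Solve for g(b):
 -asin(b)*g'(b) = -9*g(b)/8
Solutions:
 g(b) = C1*exp(9*Integral(1/asin(b), b)/8)


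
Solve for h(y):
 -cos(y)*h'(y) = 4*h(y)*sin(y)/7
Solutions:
 h(y) = C1*cos(y)^(4/7)


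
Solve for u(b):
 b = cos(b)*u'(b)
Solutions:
 u(b) = C1 + Integral(b/cos(b), b)


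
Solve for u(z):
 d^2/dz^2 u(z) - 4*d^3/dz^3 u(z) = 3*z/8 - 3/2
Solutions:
 u(z) = C1 + C2*z + C3*exp(z/4) + z^3/16


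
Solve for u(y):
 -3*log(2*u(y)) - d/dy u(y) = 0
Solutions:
 Integral(1/(log(_y) + log(2)), (_y, u(y)))/3 = C1 - y


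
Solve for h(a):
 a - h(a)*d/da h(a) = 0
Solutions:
 h(a) = -sqrt(C1 + a^2)
 h(a) = sqrt(C1 + a^2)


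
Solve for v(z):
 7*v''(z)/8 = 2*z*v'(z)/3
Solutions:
 v(z) = C1 + C2*erfi(2*sqrt(42)*z/21)


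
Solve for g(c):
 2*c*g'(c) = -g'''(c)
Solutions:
 g(c) = C1 + Integral(C2*airyai(-2^(1/3)*c) + C3*airybi(-2^(1/3)*c), c)


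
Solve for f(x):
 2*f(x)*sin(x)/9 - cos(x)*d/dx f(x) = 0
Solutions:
 f(x) = C1/cos(x)^(2/9)


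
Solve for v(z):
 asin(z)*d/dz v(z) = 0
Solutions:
 v(z) = C1


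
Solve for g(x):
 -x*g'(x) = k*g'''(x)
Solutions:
 g(x) = C1 + Integral(C2*airyai(x*(-1/k)^(1/3)) + C3*airybi(x*(-1/k)^(1/3)), x)


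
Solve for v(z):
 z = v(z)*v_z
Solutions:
 v(z) = -sqrt(C1 + z^2)
 v(z) = sqrt(C1 + z^2)


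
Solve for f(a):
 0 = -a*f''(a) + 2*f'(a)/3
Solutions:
 f(a) = C1 + C2*a^(5/3)


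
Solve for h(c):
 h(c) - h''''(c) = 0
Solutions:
 h(c) = C1*exp(-c) + C2*exp(c) + C3*sin(c) + C4*cos(c)


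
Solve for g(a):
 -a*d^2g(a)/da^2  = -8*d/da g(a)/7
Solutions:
 g(a) = C1 + C2*a^(15/7)


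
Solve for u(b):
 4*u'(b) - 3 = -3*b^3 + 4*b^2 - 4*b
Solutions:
 u(b) = C1 - 3*b^4/16 + b^3/3 - b^2/2 + 3*b/4


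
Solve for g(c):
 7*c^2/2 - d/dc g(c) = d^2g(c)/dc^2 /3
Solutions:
 g(c) = C1 + C2*exp(-3*c) + 7*c^3/6 - 7*c^2/6 + 7*c/9


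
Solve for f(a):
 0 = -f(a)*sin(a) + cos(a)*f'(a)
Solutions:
 f(a) = C1/cos(a)


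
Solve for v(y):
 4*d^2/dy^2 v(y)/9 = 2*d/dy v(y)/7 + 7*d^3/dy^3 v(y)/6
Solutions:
 v(y) = C1 + (C2*sin(2*sqrt(23)*y/21) + C3*cos(2*sqrt(23)*y/21))*exp(4*y/21)


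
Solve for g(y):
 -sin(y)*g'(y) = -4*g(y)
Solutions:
 g(y) = C1*(cos(y)^2 - 2*cos(y) + 1)/(cos(y)^2 + 2*cos(y) + 1)


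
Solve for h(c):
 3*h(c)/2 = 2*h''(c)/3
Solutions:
 h(c) = C1*exp(-3*c/2) + C2*exp(3*c/2)


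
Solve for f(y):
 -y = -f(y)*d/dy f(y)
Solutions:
 f(y) = -sqrt(C1 + y^2)
 f(y) = sqrt(C1 + y^2)


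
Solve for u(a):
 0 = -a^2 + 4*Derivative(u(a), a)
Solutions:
 u(a) = C1 + a^3/12


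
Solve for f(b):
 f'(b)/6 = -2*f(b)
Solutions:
 f(b) = C1*exp(-12*b)


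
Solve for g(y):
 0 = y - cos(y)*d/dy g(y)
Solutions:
 g(y) = C1 + Integral(y/cos(y), y)


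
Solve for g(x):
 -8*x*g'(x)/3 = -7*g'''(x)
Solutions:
 g(x) = C1 + Integral(C2*airyai(2*21^(2/3)*x/21) + C3*airybi(2*21^(2/3)*x/21), x)


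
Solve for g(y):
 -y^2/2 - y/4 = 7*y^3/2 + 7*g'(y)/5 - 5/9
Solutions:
 g(y) = C1 - 5*y^4/8 - 5*y^3/42 - 5*y^2/56 + 25*y/63


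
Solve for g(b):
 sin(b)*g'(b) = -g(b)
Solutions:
 g(b) = C1*sqrt(cos(b) + 1)/sqrt(cos(b) - 1)


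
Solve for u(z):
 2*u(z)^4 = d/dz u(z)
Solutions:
 u(z) = (-1/(C1 + 6*z))^(1/3)
 u(z) = (-1/(C1 + 2*z))^(1/3)*(-3^(2/3) - 3*3^(1/6)*I)/6
 u(z) = (-1/(C1 + 2*z))^(1/3)*(-3^(2/3) + 3*3^(1/6)*I)/6


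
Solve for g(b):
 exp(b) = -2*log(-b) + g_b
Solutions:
 g(b) = C1 + 2*b*log(-b) - 2*b + exp(b)


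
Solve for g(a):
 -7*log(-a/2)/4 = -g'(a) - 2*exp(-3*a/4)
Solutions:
 g(a) = C1 + 7*a*log(-a)/4 + 7*a*(-1 - log(2))/4 + 8*exp(-3*a/4)/3


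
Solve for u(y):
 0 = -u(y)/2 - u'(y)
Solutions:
 u(y) = C1*exp(-y/2)


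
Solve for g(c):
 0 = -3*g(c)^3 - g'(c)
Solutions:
 g(c) = -sqrt(2)*sqrt(-1/(C1 - 3*c))/2
 g(c) = sqrt(2)*sqrt(-1/(C1 - 3*c))/2


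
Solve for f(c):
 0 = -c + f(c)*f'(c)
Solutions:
 f(c) = -sqrt(C1 + c^2)
 f(c) = sqrt(C1 + c^2)


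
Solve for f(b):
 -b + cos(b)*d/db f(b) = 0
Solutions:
 f(b) = C1 + Integral(b/cos(b), b)


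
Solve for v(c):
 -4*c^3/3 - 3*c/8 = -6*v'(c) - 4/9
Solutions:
 v(c) = C1 + c^4/18 + c^2/32 - 2*c/27


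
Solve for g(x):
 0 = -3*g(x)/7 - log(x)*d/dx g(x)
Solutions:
 g(x) = C1*exp(-3*li(x)/7)


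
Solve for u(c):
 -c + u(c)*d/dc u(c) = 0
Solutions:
 u(c) = -sqrt(C1 + c^2)
 u(c) = sqrt(C1 + c^2)


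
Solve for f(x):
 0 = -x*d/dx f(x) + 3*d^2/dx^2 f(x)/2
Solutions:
 f(x) = C1 + C2*erfi(sqrt(3)*x/3)


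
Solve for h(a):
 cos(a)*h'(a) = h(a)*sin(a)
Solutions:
 h(a) = C1/cos(a)


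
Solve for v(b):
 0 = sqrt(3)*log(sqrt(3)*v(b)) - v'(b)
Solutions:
 -2*sqrt(3)*Integral(1/(2*log(_y) + log(3)), (_y, v(b)))/3 = C1 - b


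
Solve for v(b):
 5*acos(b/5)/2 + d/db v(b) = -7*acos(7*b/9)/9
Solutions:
 v(b) = C1 - 5*b*acos(b/5)/2 - 7*b*acos(7*b/9)/9 + 5*sqrt(25 - b^2)/2 + sqrt(81 - 49*b^2)/9


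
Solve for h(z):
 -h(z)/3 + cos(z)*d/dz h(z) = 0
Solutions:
 h(z) = C1*(sin(z) + 1)^(1/6)/(sin(z) - 1)^(1/6)


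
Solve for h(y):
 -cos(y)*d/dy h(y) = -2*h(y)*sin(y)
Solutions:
 h(y) = C1/cos(y)^2


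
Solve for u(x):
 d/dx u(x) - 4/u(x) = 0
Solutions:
 u(x) = -sqrt(C1 + 8*x)
 u(x) = sqrt(C1 + 8*x)


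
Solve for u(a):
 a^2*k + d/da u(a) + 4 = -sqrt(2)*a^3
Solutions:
 u(a) = C1 - sqrt(2)*a^4/4 - a^3*k/3 - 4*a


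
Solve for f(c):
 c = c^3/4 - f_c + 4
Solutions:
 f(c) = C1 + c^4/16 - c^2/2 + 4*c


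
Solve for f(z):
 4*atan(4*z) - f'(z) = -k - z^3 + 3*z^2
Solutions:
 f(z) = C1 + k*z + z^4/4 - z^3 + 4*z*atan(4*z) - log(16*z^2 + 1)/2


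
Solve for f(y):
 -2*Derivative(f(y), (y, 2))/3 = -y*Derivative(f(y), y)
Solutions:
 f(y) = C1 + C2*erfi(sqrt(3)*y/2)


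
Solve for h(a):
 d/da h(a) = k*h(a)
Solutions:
 h(a) = C1*exp(a*k)


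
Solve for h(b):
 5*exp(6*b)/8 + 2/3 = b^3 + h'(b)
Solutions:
 h(b) = C1 - b^4/4 + 2*b/3 + 5*exp(6*b)/48


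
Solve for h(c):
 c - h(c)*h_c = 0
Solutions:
 h(c) = -sqrt(C1 + c^2)
 h(c) = sqrt(C1 + c^2)


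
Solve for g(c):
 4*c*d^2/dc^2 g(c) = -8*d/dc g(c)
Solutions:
 g(c) = C1 + C2/c


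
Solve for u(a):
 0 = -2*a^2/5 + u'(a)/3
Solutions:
 u(a) = C1 + 2*a^3/5


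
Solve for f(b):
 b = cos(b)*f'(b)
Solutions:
 f(b) = C1 + Integral(b/cos(b), b)


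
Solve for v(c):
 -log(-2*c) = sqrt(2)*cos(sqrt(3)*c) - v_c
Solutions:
 v(c) = C1 + c*log(-c) - c + c*log(2) + sqrt(6)*sin(sqrt(3)*c)/3


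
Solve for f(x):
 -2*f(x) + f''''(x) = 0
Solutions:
 f(x) = C1*exp(-2^(1/4)*x) + C2*exp(2^(1/4)*x) + C3*sin(2^(1/4)*x) + C4*cos(2^(1/4)*x)


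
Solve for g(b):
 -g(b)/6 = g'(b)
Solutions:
 g(b) = C1*exp(-b/6)


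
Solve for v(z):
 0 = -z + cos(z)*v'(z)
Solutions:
 v(z) = C1 + Integral(z/cos(z), z)


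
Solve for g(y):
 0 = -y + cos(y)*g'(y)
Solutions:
 g(y) = C1 + Integral(y/cos(y), y)


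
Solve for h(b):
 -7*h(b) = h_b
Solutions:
 h(b) = C1*exp(-7*b)


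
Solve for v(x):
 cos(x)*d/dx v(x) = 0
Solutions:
 v(x) = C1


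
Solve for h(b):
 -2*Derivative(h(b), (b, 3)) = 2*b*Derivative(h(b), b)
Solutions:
 h(b) = C1 + Integral(C2*airyai(-b) + C3*airybi(-b), b)


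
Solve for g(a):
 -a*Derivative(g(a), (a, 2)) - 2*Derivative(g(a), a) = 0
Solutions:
 g(a) = C1 + C2/a


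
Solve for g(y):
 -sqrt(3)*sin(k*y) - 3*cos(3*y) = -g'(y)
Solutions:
 g(y) = C1 + sin(3*y) - sqrt(3)*cos(k*y)/k


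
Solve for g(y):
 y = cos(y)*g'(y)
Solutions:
 g(y) = C1 + Integral(y/cos(y), y)


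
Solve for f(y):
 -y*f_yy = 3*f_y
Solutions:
 f(y) = C1 + C2/y^2


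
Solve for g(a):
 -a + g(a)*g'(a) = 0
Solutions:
 g(a) = -sqrt(C1 + a^2)
 g(a) = sqrt(C1 + a^2)


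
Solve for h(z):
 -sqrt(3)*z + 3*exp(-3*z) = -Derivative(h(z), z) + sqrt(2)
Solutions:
 h(z) = C1 + sqrt(3)*z^2/2 + sqrt(2)*z + exp(-3*z)


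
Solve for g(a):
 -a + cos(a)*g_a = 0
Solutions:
 g(a) = C1 + Integral(a/cos(a), a)


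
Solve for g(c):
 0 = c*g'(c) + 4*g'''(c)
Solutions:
 g(c) = C1 + Integral(C2*airyai(-2^(1/3)*c/2) + C3*airybi(-2^(1/3)*c/2), c)


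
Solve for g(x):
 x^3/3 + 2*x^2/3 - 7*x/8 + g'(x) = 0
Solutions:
 g(x) = C1 - x^4/12 - 2*x^3/9 + 7*x^2/16


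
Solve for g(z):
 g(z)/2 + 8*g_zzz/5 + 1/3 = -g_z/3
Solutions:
 g(z) = C1*exp(-10^(1/3)*z*(-(27 + sqrt(739))^(1/3) + 10^(1/3)/(27 + sqrt(739))^(1/3))/24)*sin(10^(1/3)*sqrt(3)*z*(10^(1/3)/(27 + sqrt(739))^(1/3) + (27 + sqrt(739))^(1/3))/24) + C2*exp(-10^(1/3)*z*(-(27 + sqrt(739))^(1/3) + 10^(1/3)/(27 + sqrt(739))^(1/3))/24)*cos(10^(1/3)*sqrt(3)*z*(10^(1/3)/(27 + sqrt(739))^(1/3) + (27 + sqrt(739))^(1/3))/24) + C3*exp(10^(1/3)*z*(-(27 + sqrt(739))^(1/3) + 10^(1/3)/(27 + sqrt(739))^(1/3))/12) - 2/3


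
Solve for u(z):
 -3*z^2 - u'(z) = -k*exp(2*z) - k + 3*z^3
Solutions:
 u(z) = C1 + k*z + k*exp(2*z)/2 - 3*z^4/4 - z^3


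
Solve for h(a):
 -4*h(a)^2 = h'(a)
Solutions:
 h(a) = 1/(C1 + 4*a)


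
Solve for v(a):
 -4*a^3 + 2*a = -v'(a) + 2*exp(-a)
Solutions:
 v(a) = C1 + a^4 - a^2 - 2*exp(-a)


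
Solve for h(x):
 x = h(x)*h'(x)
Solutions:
 h(x) = -sqrt(C1 + x^2)
 h(x) = sqrt(C1 + x^2)


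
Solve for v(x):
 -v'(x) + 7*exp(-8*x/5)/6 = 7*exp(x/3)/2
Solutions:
 v(x) = C1 - 21*exp(x/3)/2 - 35*exp(-8*x/5)/48


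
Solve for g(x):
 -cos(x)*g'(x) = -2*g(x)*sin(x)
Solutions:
 g(x) = C1/cos(x)^2


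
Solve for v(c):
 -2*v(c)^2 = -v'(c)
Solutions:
 v(c) = -1/(C1 + 2*c)


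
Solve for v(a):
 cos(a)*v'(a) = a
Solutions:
 v(a) = C1 + Integral(a/cos(a), a)


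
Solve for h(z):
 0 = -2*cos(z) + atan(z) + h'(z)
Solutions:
 h(z) = C1 - z*atan(z) + log(z^2 + 1)/2 + 2*sin(z)


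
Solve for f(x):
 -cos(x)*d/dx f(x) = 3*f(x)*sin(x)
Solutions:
 f(x) = C1*cos(x)^3


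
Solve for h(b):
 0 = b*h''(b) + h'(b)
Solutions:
 h(b) = C1 + C2*log(b)


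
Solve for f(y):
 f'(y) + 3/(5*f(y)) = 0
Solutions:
 f(y) = -sqrt(C1 - 30*y)/5
 f(y) = sqrt(C1 - 30*y)/5


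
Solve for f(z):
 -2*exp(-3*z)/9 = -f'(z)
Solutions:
 f(z) = C1 - 2*exp(-3*z)/27


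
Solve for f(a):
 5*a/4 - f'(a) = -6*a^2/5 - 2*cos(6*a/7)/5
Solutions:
 f(a) = C1 + 2*a^3/5 + 5*a^2/8 + 7*sin(6*a/7)/15


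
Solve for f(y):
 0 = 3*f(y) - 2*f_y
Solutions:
 f(y) = C1*exp(3*y/2)


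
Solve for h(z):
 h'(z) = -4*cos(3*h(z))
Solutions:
 h(z) = -asin((C1 + exp(24*z))/(C1 - exp(24*z)))/3 + pi/3
 h(z) = asin((C1 + exp(24*z))/(C1 - exp(24*z)))/3


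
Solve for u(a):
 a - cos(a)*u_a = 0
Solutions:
 u(a) = C1 + Integral(a/cos(a), a)


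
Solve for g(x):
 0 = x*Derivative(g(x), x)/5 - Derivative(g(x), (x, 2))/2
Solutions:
 g(x) = C1 + C2*erfi(sqrt(5)*x/5)


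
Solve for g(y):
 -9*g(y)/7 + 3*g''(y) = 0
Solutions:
 g(y) = C1*exp(-sqrt(21)*y/7) + C2*exp(sqrt(21)*y/7)


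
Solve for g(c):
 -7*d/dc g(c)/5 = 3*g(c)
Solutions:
 g(c) = C1*exp(-15*c/7)


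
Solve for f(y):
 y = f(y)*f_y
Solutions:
 f(y) = -sqrt(C1 + y^2)
 f(y) = sqrt(C1 + y^2)


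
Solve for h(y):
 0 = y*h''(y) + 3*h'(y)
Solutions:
 h(y) = C1 + C2/y^2


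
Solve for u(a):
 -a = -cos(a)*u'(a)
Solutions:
 u(a) = C1 + Integral(a/cos(a), a)


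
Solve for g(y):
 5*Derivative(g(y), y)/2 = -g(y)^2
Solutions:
 g(y) = 5/(C1 + 2*y)


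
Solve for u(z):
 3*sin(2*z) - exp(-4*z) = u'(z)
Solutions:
 u(z) = C1 - 3*cos(2*z)/2 + exp(-4*z)/4


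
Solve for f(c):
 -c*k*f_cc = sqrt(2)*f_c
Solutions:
 f(c) = C1 + c^(((re(k) - sqrt(2))*re(k) + im(k)^2)/(re(k)^2 + im(k)^2))*(C2*sin(sqrt(2)*log(c)*Abs(im(k))/(re(k)^2 + im(k)^2)) + C3*cos(sqrt(2)*log(c)*im(k)/(re(k)^2 + im(k)^2)))


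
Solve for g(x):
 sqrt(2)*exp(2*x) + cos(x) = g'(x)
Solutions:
 g(x) = C1 + sqrt(2)*exp(2*x)/2 + sin(x)


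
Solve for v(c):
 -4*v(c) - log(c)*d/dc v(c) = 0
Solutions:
 v(c) = C1*exp(-4*li(c))


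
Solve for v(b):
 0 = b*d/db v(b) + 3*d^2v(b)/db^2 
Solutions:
 v(b) = C1 + C2*erf(sqrt(6)*b/6)


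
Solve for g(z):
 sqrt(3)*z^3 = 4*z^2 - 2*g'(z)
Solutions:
 g(z) = C1 - sqrt(3)*z^4/8 + 2*z^3/3


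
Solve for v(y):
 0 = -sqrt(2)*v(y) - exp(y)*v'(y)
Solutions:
 v(y) = C1*exp(sqrt(2)*exp(-y))


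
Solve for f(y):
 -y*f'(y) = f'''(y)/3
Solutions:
 f(y) = C1 + Integral(C2*airyai(-3^(1/3)*y) + C3*airybi(-3^(1/3)*y), y)


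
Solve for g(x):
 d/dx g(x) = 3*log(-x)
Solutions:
 g(x) = C1 + 3*x*log(-x) - 3*x


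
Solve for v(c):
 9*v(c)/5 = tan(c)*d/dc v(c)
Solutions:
 v(c) = C1*sin(c)^(9/5)


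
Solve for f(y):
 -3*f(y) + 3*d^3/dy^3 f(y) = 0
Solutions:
 f(y) = C3*exp(y) + (C1*sin(sqrt(3)*y/2) + C2*cos(sqrt(3)*y/2))*exp(-y/2)
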